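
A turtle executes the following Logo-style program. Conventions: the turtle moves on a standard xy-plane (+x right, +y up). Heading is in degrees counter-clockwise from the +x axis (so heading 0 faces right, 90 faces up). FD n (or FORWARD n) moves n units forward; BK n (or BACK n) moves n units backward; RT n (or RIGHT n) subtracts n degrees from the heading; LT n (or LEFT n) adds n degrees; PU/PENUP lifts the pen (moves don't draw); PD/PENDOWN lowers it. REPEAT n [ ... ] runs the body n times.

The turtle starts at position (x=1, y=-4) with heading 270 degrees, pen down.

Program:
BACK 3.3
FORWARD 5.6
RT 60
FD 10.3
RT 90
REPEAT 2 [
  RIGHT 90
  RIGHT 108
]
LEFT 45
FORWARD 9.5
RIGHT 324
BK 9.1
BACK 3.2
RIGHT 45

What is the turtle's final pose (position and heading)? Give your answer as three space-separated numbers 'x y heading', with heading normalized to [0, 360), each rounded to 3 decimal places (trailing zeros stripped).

Executing turtle program step by step:
Start: pos=(1,-4), heading=270, pen down
BK 3.3: (1,-4) -> (1,-0.7) [heading=270, draw]
FD 5.6: (1,-0.7) -> (1,-6.3) [heading=270, draw]
RT 60: heading 270 -> 210
FD 10.3: (1,-6.3) -> (-7.92,-11.45) [heading=210, draw]
RT 90: heading 210 -> 120
REPEAT 2 [
  -- iteration 1/2 --
  RT 90: heading 120 -> 30
  RT 108: heading 30 -> 282
  -- iteration 2/2 --
  RT 90: heading 282 -> 192
  RT 108: heading 192 -> 84
]
LT 45: heading 84 -> 129
FD 9.5: (-7.92,-11.45) -> (-13.899,-4.067) [heading=129, draw]
RT 324: heading 129 -> 165
BK 9.1: (-13.899,-4.067) -> (-5.109,-6.422) [heading=165, draw]
BK 3.2: (-5.109,-6.422) -> (-2.018,-7.251) [heading=165, draw]
RT 45: heading 165 -> 120
Final: pos=(-2.018,-7.251), heading=120, 6 segment(s) drawn

Answer: -2.018 -7.251 120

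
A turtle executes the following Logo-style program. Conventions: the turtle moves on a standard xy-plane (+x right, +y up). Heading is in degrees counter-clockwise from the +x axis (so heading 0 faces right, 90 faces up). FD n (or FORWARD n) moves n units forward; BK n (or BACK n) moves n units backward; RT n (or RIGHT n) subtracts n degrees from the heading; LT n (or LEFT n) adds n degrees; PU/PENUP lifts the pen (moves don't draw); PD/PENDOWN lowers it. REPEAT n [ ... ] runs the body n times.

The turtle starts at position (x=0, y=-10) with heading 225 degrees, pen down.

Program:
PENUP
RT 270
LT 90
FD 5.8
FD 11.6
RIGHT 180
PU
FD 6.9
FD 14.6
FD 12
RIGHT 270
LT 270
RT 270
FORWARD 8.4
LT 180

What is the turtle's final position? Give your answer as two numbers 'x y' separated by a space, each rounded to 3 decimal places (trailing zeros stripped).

Executing turtle program step by step:
Start: pos=(0,-10), heading=225, pen down
PU: pen up
RT 270: heading 225 -> 315
LT 90: heading 315 -> 45
FD 5.8: (0,-10) -> (4.101,-5.899) [heading=45, move]
FD 11.6: (4.101,-5.899) -> (12.304,2.304) [heading=45, move]
RT 180: heading 45 -> 225
PU: pen up
FD 6.9: (12.304,2.304) -> (7.425,-2.575) [heading=225, move]
FD 14.6: (7.425,-2.575) -> (-2.899,-12.899) [heading=225, move]
FD 12: (-2.899,-12.899) -> (-11.384,-21.384) [heading=225, move]
RT 270: heading 225 -> 315
LT 270: heading 315 -> 225
RT 270: heading 225 -> 315
FD 8.4: (-11.384,-21.384) -> (-5.445,-27.324) [heading=315, move]
LT 180: heading 315 -> 135
Final: pos=(-5.445,-27.324), heading=135, 0 segment(s) drawn

Answer: -5.445 -27.324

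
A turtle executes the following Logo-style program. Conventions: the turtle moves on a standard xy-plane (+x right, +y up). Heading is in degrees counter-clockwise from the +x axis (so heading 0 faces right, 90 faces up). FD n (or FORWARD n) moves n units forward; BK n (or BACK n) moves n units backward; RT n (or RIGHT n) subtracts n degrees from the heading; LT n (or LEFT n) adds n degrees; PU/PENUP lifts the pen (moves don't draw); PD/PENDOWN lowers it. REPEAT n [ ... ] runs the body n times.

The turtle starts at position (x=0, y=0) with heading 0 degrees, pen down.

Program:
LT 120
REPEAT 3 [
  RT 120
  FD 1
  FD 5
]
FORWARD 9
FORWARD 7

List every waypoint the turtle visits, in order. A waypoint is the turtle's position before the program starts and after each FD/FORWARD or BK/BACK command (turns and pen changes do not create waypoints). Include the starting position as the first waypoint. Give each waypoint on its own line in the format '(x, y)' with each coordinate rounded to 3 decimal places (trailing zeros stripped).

Executing turtle program step by step:
Start: pos=(0,0), heading=0, pen down
LT 120: heading 0 -> 120
REPEAT 3 [
  -- iteration 1/3 --
  RT 120: heading 120 -> 0
  FD 1: (0,0) -> (1,0) [heading=0, draw]
  FD 5: (1,0) -> (6,0) [heading=0, draw]
  -- iteration 2/3 --
  RT 120: heading 0 -> 240
  FD 1: (6,0) -> (5.5,-0.866) [heading=240, draw]
  FD 5: (5.5,-0.866) -> (3,-5.196) [heading=240, draw]
  -- iteration 3/3 --
  RT 120: heading 240 -> 120
  FD 1: (3,-5.196) -> (2.5,-4.33) [heading=120, draw]
  FD 5: (2.5,-4.33) -> (0,0) [heading=120, draw]
]
FD 9: (0,0) -> (-4.5,7.794) [heading=120, draw]
FD 7: (-4.5,7.794) -> (-8,13.856) [heading=120, draw]
Final: pos=(-8,13.856), heading=120, 8 segment(s) drawn
Waypoints (9 total):
(0, 0)
(1, 0)
(6, 0)
(5.5, -0.866)
(3, -5.196)
(2.5, -4.33)
(0, 0)
(-4.5, 7.794)
(-8, 13.856)

Answer: (0, 0)
(1, 0)
(6, 0)
(5.5, -0.866)
(3, -5.196)
(2.5, -4.33)
(0, 0)
(-4.5, 7.794)
(-8, 13.856)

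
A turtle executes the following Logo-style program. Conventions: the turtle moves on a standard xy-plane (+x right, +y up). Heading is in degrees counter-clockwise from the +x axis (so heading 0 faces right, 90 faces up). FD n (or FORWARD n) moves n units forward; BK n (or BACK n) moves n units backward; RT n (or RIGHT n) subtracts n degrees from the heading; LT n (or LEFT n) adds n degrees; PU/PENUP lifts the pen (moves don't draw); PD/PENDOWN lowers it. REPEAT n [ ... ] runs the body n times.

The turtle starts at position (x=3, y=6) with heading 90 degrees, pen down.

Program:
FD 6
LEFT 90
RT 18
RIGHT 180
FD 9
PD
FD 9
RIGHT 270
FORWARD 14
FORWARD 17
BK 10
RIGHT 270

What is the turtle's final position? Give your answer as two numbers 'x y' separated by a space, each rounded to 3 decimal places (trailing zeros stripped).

Answer: 26.608 26.41

Derivation:
Executing turtle program step by step:
Start: pos=(3,6), heading=90, pen down
FD 6: (3,6) -> (3,12) [heading=90, draw]
LT 90: heading 90 -> 180
RT 18: heading 180 -> 162
RT 180: heading 162 -> 342
FD 9: (3,12) -> (11.56,9.219) [heading=342, draw]
PD: pen down
FD 9: (11.56,9.219) -> (20.119,6.438) [heading=342, draw]
RT 270: heading 342 -> 72
FD 14: (20.119,6.438) -> (24.445,19.752) [heading=72, draw]
FD 17: (24.445,19.752) -> (29.699,35.92) [heading=72, draw]
BK 10: (29.699,35.92) -> (26.608,26.41) [heading=72, draw]
RT 270: heading 72 -> 162
Final: pos=(26.608,26.41), heading=162, 6 segment(s) drawn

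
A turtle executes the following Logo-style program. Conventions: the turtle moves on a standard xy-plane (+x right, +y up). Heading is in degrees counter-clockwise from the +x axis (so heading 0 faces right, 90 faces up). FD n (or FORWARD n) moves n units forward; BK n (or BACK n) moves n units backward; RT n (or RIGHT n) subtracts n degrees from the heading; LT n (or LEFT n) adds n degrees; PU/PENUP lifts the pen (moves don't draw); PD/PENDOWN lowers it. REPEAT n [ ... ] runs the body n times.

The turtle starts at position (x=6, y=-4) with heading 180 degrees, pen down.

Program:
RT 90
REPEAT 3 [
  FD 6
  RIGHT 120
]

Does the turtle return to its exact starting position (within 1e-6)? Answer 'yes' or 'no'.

Answer: yes

Derivation:
Executing turtle program step by step:
Start: pos=(6,-4), heading=180, pen down
RT 90: heading 180 -> 90
REPEAT 3 [
  -- iteration 1/3 --
  FD 6: (6,-4) -> (6,2) [heading=90, draw]
  RT 120: heading 90 -> 330
  -- iteration 2/3 --
  FD 6: (6,2) -> (11.196,-1) [heading=330, draw]
  RT 120: heading 330 -> 210
  -- iteration 3/3 --
  FD 6: (11.196,-1) -> (6,-4) [heading=210, draw]
  RT 120: heading 210 -> 90
]
Final: pos=(6,-4), heading=90, 3 segment(s) drawn

Start position: (6, -4)
Final position: (6, -4)
Distance = 0; < 1e-6 -> CLOSED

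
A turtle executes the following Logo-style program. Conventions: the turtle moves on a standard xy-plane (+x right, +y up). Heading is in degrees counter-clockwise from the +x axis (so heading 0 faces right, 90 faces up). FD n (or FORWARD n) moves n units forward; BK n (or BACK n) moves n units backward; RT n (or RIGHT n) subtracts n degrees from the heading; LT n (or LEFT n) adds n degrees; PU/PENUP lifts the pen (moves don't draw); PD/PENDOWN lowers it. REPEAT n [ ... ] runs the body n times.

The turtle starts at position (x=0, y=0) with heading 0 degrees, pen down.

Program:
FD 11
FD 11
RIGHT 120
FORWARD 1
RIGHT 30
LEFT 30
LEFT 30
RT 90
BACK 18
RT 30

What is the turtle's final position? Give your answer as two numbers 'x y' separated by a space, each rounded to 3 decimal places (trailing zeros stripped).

Executing turtle program step by step:
Start: pos=(0,0), heading=0, pen down
FD 11: (0,0) -> (11,0) [heading=0, draw]
FD 11: (11,0) -> (22,0) [heading=0, draw]
RT 120: heading 0 -> 240
FD 1: (22,0) -> (21.5,-0.866) [heading=240, draw]
RT 30: heading 240 -> 210
LT 30: heading 210 -> 240
LT 30: heading 240 -> 270
RT 90: heading 270 -> 180
BK 18: (21.5,-0.866) -> (39.5,-0.866) [heading=180, draw]
RT 30: heading 180 -> 150
Final: pos=(39.5,-0.866), heading=150, 4 segment(s) drawn

Answer: 39.5 -0.866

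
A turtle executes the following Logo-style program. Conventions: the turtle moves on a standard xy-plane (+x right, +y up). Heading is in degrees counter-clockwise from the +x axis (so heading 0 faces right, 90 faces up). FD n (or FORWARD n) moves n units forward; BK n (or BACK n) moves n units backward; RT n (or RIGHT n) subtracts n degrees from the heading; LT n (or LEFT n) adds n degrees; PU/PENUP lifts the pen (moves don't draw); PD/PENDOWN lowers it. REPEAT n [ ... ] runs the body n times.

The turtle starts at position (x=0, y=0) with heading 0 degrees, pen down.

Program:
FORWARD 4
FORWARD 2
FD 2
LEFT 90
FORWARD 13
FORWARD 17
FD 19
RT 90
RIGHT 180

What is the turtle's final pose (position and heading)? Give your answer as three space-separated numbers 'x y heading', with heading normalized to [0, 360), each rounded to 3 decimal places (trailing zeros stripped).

Executing turtle program step by step:
Start: pos=(0,0), heading=0, pen down
FD 4: (0,0) -> (4,0) [heading=0, draw]
FD 2: (4,0) -> (6,0) [heading=0, draw]
FD 2: (6,0) -> (8,0) [heading=0, draw]
LT 90: heading 0 -> 90
FD 13: (8,0) -> (8,13) [heading=90, draw]
FD 17: (8,13) -> (8,30) [heading=90, draw]
FD 19: (8,30) -> (8,49) [heading=90, draw]
RT 90: heading 90 -> 0
RT 180: heading 0 -> 180
Final: pos=(8,49), heading=180, 6 segment(s) drawn

Answer: 8 49 180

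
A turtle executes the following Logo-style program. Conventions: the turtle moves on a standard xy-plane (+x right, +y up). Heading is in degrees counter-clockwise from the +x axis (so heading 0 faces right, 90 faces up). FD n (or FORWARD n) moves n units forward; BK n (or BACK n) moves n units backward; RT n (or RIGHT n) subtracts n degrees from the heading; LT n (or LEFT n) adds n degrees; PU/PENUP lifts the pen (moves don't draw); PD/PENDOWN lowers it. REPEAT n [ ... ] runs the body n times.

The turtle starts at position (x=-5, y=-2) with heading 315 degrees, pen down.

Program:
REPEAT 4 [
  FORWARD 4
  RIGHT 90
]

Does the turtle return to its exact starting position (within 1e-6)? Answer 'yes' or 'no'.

Executing turtle program step by step:
Start: pos=(-5,-2), heading=315, pen down
REPEAT 4 [
  -- iteration 1/4 --
  FD 4: (-5,-2) -> (-2.172,-4.828) [heading=315, draw]
  RT 90: heading 315 -> 225
  -- iteration 2/4 --
  FD 4: (-2.172,-4.828) -> (-5,-7.657) [heading=225, draw]
  RT 90: heading 225 -> 135
  -- iteration 3/4 --
  FD 4: (-5,-7.657) -> (-7.828,-4.828) [heading=135, draw]
  RT 90: heading 135 -> 45
  -- iteration 4/4 --
  FD 4: (-7.828,-4.828) -> (-5,-2) [heading=45, draw]
  RT 90: heading 45 -> 315
]
Final: pos=(-5,-2), heading=315, 4 segment(s) drawn

Start position: (-5, -2)
Final position: (-5, -2)
Distance = 0; < 1e-6 -> CLOSED

Answer: yes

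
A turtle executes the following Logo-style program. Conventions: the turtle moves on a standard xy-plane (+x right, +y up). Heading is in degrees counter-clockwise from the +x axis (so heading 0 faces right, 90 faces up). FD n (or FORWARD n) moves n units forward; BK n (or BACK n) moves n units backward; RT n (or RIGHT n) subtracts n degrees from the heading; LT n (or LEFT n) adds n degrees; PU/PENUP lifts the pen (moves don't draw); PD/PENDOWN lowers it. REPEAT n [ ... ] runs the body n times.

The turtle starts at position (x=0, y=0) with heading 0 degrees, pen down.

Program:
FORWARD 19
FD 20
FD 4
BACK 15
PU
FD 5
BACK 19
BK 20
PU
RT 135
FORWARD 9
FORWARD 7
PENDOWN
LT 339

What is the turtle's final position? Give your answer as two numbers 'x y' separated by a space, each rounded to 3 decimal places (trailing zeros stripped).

Executing turtle program step by step:
Start: pos=(0,0), heading=0, pen down
FD 19: (0,0) -> (19,0) [heading=0, draw]
FD 20: (19,0) -> (39,0) [heading=0, draw]
FD 4: (39,0) -> (43,0) [heading=0, draw]
BK 15: (43,0) -> (28,0) [heading=0, draw]
PU: pen up
FD 5: (28,0) -> (33,0) [heading=0, move]
BK 19: (33,0) -> (14,0) [heading=0, move]
BK 20: (14,0) -> (-6,0) [heading=0, move]
PU: pen up
RT 135: heading 0 -> 225
FD 9: (-6,0) -> (-12.364,-6.364) [heading=225, move]
FD 7: (-12.364,-6.364) -> (-17.314,-11.314) [heading=225, move]
PD: pen down
LT 339: heading 225 -> 204
Final: pos=(-17.314,-11.314), heading=204, 4 segment(s) drawn

Answer: -17.314 -11.314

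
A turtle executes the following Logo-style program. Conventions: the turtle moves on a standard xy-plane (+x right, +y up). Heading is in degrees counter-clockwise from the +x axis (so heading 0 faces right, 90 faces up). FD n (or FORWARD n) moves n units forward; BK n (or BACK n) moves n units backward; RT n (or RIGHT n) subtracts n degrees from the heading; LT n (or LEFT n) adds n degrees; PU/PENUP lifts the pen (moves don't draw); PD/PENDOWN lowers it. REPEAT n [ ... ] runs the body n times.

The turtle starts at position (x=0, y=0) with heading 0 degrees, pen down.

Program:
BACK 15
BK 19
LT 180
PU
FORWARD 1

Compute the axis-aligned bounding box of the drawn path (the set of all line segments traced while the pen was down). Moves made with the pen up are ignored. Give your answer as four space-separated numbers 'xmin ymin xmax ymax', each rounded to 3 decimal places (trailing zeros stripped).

Executing turtle program step by step:
Start: pos=(0,0), heading=0, pen down
BK 15: (0,0) -> (-15,0) [heading=0, draw]
BK 19: (-15,0) -> (-34,0) [heading=0, draw]
LT 180: heading 0 -> 180
PU: pen up
FD 1: (-34,0) -> (-35,0) [heading=180, move]
Final: pos=(-35,0), heading=180, 2 segment(s) drawn

Segment endpoints: x in {-34, -15, 0}, y in {0}
xmin=-34, ymin=0, xmax=0, ymax=0

Answer: -34 0 0 0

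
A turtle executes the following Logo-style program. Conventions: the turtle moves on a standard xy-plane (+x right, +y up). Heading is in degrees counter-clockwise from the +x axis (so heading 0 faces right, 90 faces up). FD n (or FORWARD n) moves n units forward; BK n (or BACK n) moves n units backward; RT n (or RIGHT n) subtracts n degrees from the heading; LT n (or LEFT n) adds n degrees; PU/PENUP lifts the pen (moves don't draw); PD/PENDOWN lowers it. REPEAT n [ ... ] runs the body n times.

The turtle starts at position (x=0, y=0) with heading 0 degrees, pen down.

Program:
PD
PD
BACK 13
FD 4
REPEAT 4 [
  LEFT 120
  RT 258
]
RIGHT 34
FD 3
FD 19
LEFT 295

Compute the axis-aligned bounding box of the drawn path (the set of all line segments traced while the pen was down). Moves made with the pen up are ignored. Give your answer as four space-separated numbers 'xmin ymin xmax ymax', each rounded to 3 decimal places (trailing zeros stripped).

Executing turtle program step by step:
Start: pos=(0,0), heading=0, pen down
PD: pen down
PD: pen down
BK 13: (0,0) -> (-13,0) [heading=0, draw]
FD 4: (-13,0) -> (-9,0) [heading=0, draw]
REPEAT 4 [
  -- iteration 1/4 --
  LT 120: heading 0 -> 120
  RT 258: heading 120 -> 222
  -- iteration 2/4 --
  LT 120: heading 222 -> 342
  RT 258: heading 342 -> 84
  -- iteration 3/4 --
  LT 120: heading 84 -> 204
  RT 258: heading 204 -> 306
  -- iteration 4/4 --
  LT 120: heading 306 -> 66
  RT 258: heading 66 -> 168
]
RT 34: heading 168 -> 134
FD 3: (-9,0) -> (-11.084,2.158) [heading=134, draw]
FD 19: (-11.084,2.158) -> (-24.282,15.825) [heading=134, draw]
LT 295: heading 134 -> 69
Final: pos=(-24.282,15.825), heading=69, 4 segment(s) drawn

Segment endpoints: x in {-24.282, -13, -11.084, -9, 0}, y in {0, 2.158, 15.825}
xmin=-24.282, ymin=0, xmax=0, ymax=15.825

Answer: -24.282 0 0 15.825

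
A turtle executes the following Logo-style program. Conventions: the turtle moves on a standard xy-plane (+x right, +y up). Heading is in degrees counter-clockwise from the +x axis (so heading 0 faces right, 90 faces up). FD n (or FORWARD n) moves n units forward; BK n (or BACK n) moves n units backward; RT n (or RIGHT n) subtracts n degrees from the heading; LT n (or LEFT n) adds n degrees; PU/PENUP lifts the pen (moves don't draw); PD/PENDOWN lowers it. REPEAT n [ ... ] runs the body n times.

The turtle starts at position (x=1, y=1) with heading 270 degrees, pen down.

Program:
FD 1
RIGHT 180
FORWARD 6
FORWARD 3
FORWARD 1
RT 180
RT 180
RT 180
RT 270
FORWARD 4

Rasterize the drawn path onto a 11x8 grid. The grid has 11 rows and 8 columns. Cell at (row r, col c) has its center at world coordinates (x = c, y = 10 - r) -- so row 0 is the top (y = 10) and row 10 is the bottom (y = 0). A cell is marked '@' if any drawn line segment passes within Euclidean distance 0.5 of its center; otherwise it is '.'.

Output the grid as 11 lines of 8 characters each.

Answer: .@@@@@..
.@......
.@......
.@......
.@......
.@......
.@......
.@......
.@......
.@......
.@......

Derivation:
Segment 0: (1,1) -> (1,0)
Segment 1: (1,0) -> (1,6)
Segment 2: (1,6) -> (1,9)
Segment 3: (1,9) -> (1,10)
Segment 4: (1,10) -> (5,10)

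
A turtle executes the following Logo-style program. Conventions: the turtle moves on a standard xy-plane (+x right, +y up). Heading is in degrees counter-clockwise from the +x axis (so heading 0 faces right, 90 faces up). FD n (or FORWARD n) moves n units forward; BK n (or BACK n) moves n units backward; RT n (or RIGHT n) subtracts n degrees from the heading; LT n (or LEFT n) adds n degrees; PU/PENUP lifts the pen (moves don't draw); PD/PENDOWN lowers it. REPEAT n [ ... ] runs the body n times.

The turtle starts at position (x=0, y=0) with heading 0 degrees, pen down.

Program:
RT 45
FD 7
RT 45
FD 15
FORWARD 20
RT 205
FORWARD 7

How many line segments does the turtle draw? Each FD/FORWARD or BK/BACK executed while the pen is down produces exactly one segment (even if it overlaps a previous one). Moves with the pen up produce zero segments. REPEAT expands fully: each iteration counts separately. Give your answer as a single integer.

Executing turtle program step by step:
Start: pos=(0,0), heading=0, pen down
RT 45: heading 0 -> 315
FD 7: (0,0) -> (4.95,-4.95) [heading=315, draw]
RT 45: heading 315 -> 270
FD 15: (4.95,-4.95) -> (4.95,-19.95) [heading=270, draw]
FD 20: (4.95,-19.95) -> (4.95,-39.95) [heading=270, draw]
RT 205: heading 270 -> 65
FD 7: (4.95,-39.95) -> (7.908,-33.606) [heading=65, draw]
Final: pos=(7.908,-33.606), heading=65, 4 segment(s) drawn
Segments drawn: 4

Answer: 4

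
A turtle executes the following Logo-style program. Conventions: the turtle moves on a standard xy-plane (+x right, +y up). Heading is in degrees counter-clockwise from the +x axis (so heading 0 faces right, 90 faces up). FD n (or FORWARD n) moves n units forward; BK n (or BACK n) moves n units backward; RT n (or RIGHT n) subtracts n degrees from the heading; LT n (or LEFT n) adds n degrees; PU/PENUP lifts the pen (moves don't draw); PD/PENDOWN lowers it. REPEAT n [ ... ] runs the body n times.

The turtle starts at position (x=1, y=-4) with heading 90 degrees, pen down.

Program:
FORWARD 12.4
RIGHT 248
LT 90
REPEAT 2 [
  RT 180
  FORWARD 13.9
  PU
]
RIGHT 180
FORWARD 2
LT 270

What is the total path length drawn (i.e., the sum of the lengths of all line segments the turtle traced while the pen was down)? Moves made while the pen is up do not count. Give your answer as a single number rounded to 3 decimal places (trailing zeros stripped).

Answer: 26.3

Derivation:
Executing turtle program step by step:
Start: pos=(1,-4), heading=90, pen down
FD 12.4: (1,-4) -> (1,8.4) [heading=90, draw]
RT 248: heading 90 -> 202
LT 90: heading 202 -> 292
REPEAT 2 [
  -- iteration 1/2 --
  RT 180: heading 292 -> 112
  FD 13.9: (1,8.4) -> (-4.207,21.288) [heading=112, draw]
  PU: pen up
  -- iteration 2/2 --
  RT 180: heading 112 -> 292
  FD 13.9: (-4.207,21.288) -> (1,8.4) [heading=292, move]
  PU: pen up
]
RT 180: heading 292 -> 112
FD 2: (1,8.4) -> (0.251,10.254) [heading=112, move]
LT 270: heading 112 -> 22
Final: pos=(0.251,10.254), heading=22, 2 segment(s) drawn

Segment lengths:
  seg 1: (1,-4) -> (1,8.4), length = 12.4
  seg 2: (1,8.4) -> (-4.207,21.288), length = 13.9
Total = 26.3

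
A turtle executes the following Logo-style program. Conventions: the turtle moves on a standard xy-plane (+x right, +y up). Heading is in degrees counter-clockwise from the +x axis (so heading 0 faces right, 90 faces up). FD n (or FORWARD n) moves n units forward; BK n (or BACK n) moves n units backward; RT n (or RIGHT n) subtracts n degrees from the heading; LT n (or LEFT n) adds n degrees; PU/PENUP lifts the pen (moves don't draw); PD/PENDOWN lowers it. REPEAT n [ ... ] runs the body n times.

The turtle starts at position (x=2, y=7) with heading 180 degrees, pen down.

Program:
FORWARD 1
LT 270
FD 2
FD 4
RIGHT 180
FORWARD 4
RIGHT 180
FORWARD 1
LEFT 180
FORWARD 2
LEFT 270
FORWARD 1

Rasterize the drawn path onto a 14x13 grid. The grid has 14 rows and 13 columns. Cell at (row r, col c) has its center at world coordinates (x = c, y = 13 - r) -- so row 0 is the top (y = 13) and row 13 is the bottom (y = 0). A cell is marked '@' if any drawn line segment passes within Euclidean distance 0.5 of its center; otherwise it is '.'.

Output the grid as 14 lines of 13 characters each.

Segment 0: (2,7) -> (1,7)
Segment 1: (1,7) -> (1,9)
Segment 2: (1,9) -> (1,13)
Segment 3: (1,13) -> (1,9)
Segment 4: (1,9) -> (1,10)
Segment 5: (1,10) -> (1,8)
Segment 6: (1,8) -> (0,8)

Answer: .@...........
.@...........
.@...........
.@...........
.@...........
@@...........
.@@..........
.............
.............
.............
.............
.............
.............
.............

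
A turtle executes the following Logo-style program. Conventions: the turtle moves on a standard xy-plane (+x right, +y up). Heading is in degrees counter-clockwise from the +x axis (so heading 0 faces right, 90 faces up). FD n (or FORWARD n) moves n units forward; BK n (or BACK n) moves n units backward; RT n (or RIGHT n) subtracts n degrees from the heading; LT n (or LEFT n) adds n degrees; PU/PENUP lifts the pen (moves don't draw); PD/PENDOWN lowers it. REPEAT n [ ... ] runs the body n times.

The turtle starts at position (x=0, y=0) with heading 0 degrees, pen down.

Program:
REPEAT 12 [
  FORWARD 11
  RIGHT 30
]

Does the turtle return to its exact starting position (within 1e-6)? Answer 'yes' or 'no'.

Answer: yes

Derivation:
Executing turtle program step by step:
Start: pos=(0,0), heading=0, pen down
REPEAT 12 [
  -- iteration 1/12 --
  FD 11: (0,0) -> (11,0) [heading=0, draw]
  RT 30: heading 0 -> 330
  -- iteration 2/12 --
  FD 11: (11,0) -> (20.526,-5.5) [heading=330, draw]
  RT 30: heading 330 -> 300
  -- iteration 3/12 --
  FD 11: (20.526,-5.5) -> (26.026,-15.026) [heading=300, draw]
  RT 30: heading 300 -> 270
  -- iteration 4/12 --
  FD 11: (26.026,-15.026) -> (26.026,-26.026) [heading=270, draw]
  RT 30: heading 270 -> 240
  -- iteration 5/12 --
  FD 11: (26.026,-26.026) -> (20.526,-35.553) [heading=240, draw]
  RT 30: heading 240 -> 210
  -- iteration 6/12 --
  FD 11: (20.526,-35.553) -> (11,-41.053) [heading=210, draw]
  RT 30: heading 210 -> 180
  -- iteration 7/12 --
  FD 11: (11,-41.053) -> (0,-41.053) [heading=180, draw]
  RT 30: heading 180 -> 150
  -- iteration 8/12 --
  FD 11: (0,-41.053) -> (-9.526,-35.553) [heading=150, draw]
  RT 30: heading 150 -> 120
  -- iteration 9/12 --
  FD 11: (-9.526,-35.553) -> (-15.026,-26.026) [heading=120, draw]
  RT 30: heading 120 -> 90
  -- iteration 10/12 --
  FD 11: (-15.026,-26.026) -> (-15.026,-15.026) [heading=90, draw]
  RT 30: heading 90 -> 60
  -- iteration 11/12 --
  FD 11: (-15.026,-15.026) -> (-9.526,-5.5) [heading=60, draw]
  RT 30: heading 60 -> 30
  -- iteration 12/12 --
  FD 11: (-9.526,-5.5) -> (0,0) [heading=30, draw]
  RT 30: heading 30 -> 0
]
Final: pos=(0,0), heading=0, 12 segment(s) drawn

Start position: (0, 0)
Final position: (0, 0)
Distance = 0; < 1e-6 -> CLOSED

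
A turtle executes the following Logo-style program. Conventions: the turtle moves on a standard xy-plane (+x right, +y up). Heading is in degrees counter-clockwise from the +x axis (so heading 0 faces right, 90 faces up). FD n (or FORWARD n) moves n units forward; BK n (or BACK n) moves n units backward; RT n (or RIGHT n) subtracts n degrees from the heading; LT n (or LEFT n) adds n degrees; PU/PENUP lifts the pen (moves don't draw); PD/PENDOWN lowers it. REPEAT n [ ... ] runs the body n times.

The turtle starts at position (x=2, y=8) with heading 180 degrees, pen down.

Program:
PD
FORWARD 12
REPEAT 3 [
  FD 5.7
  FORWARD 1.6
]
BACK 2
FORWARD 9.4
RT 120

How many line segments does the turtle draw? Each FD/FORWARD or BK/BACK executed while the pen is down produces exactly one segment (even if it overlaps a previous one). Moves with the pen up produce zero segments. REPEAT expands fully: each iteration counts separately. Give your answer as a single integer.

Answer: 9

Derivation:
Executing turtle program step by step:
Start: pos=(2,8), heading=180, pen down
PD: pen down
FD 12: (2,8) -> (-10,8) [heading=180, draw]
REPEAT 3 [
  -- iteration 1/3 --
  FD 5.7: (-10,8) -> (-15.7,8) [heading=180, draw]
  FD 1.6: (-15.7,8) -> (-17.3,8) [heading=180, draw]
  -- iteration 2/3 --
  FD 5.7: (-17.3,8) -> (-23,8) [heading=180, draw]
  FD 1.6: (-23,8) -> (-24.6,8) [heading=180, draw]
  -- iteration 3/3 --
  FD 5.7: (-24.6,8) -> (-30.3,8) [heading=180, draw]
  FD 1.6: (-30.3,8) -> (-31.9,8) [heading=180, draw]
]
BK 2: (-31.9,8) -> (-29.9,8) [heading=180, draw]
FD 9.4: (-29.9,8) -> (-39.3,8) [heading=180, draw]
RT 120: heading 180 -> 60
Final: pos=(-39.3,8), heading=60, 9 segment(s) drawn
Segments drawn: 9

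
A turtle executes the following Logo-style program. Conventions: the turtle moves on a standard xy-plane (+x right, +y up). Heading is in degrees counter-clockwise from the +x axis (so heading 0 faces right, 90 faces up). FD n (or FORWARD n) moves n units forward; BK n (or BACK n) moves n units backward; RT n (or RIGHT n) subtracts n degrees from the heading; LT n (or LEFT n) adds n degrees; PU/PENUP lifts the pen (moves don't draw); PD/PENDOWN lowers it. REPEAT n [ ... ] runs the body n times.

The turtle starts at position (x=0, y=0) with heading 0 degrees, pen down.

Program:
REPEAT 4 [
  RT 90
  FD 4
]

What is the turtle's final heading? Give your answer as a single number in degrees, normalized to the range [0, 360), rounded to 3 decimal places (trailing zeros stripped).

Answer: 0

Derivation:
Executing turtle program step by step:
Start: pos=(0,0), heading=0, pen down
REPEAT 4 [
  -- iteration 1/4 --
  RT 90: heading 0 -> 270
  FD 4: (0,0) -> (0,-4) [heading=270, draw]
  -- iteration 2/4 --
  RT 90: heading 270 -> 180
  FD 4: (0,-4) -> (-4,-4) [heading=180, draw]
  -- iteration 3/4 --
  RT 90: heading 180 -> 90
  FD 4: (-4,-4) -> (-4,0) [heading=90, draw]
  -- iteration 4/4 --
  RT 90: heading 90 -> 0
  FD 4: (-4,0) -> (0,0) [heading=0, draw]
]
Final: pos=(0,0), heading=0, 4 segment(s) drawn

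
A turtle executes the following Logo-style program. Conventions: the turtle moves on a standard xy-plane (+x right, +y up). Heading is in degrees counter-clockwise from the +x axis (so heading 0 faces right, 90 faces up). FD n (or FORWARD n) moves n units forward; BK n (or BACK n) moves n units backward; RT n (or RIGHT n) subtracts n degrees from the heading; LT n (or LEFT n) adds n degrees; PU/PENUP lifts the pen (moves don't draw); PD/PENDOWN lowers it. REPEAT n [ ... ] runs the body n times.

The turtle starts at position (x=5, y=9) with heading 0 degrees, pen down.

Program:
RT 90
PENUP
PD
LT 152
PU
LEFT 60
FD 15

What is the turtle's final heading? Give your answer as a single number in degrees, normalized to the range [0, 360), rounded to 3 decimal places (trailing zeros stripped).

Answer: 122

Derivation:
Executing turtle program step by step:
Start: pos=(5,9), heading=0, pen down
RT 90: heading 0 -> 270
PU: pen up
PD: pen down
LT 152: heading 270 -> 62
PU: pen up
LT 60: heading 62 -> 122
FD 15: (5,9) -> (-2.949,21.721) [heading=122, move]
Final: pos=(-2.949,21.721), heading=122, 0 segment(s) drawn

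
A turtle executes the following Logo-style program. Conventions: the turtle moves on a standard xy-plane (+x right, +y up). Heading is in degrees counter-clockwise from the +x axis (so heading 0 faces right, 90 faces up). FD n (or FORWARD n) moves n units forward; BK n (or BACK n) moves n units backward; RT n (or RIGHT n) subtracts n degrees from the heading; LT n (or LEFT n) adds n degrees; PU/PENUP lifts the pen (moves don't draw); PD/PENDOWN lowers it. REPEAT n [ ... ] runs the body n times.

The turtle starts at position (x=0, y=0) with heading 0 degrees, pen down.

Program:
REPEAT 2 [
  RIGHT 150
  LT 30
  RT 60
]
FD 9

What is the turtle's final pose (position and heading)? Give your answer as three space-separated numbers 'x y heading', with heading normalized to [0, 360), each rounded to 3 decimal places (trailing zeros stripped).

Answer: 9 0 0

Derivation:
Executing turtle program step by step:
Start: pos=(0,0), heading=0, pen down
REPEAT 2 [
  -- iteration 1/2 --
  RT 150: heading 0 -> 210
  LT 30: heading 210 -> 240
  RT 60: heading 240 -> 180
  -- iteration 2/2 --
  RT 150: heading 180 -> 30
  LT 30: heading 30 -> 60
  RT 60: heading 60 -> 0
]
FD 9: (0,0) -> (9,0) [heading=0, draw]
Final: pos=(9,0), heading=0, 1 segment(s) drawn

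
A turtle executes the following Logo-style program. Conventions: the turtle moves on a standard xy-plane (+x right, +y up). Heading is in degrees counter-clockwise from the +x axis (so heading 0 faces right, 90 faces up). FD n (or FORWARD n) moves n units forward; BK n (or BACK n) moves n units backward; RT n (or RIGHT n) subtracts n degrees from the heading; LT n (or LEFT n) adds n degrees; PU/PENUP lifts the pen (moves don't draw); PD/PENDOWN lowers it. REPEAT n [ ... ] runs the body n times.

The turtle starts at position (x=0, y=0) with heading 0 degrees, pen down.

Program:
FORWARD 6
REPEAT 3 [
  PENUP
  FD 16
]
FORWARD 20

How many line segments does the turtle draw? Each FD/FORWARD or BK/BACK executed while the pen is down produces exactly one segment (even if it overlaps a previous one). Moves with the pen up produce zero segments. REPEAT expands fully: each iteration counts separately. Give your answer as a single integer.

Executing turtle program step by step:
Start: pos=(0,0), heading=0, pen down
FD 6: (0,0) -> (6,0) [heading=0, draw]
REPEAT 3 [
  -- iteration 1/3 --
  PU: pen up
  FD 16: (6,0) -> (22,0) [heading=0, move]
  -- iteration 2/3 --
  PU: pen up
  FD 16: (22,0) -> (38,0) [heading=0, move]
  -- iteration 3/3 --
  PU: pen up
  FD 16: (38,0) -> (54,0) [heading=0, move]
]
FD 20: (54,0) -> (74,0) [heading=0, move]
Final: pos=(74,0), heading=0, 1 segment(s) drawn
Segments drawn: 1

Answer: 1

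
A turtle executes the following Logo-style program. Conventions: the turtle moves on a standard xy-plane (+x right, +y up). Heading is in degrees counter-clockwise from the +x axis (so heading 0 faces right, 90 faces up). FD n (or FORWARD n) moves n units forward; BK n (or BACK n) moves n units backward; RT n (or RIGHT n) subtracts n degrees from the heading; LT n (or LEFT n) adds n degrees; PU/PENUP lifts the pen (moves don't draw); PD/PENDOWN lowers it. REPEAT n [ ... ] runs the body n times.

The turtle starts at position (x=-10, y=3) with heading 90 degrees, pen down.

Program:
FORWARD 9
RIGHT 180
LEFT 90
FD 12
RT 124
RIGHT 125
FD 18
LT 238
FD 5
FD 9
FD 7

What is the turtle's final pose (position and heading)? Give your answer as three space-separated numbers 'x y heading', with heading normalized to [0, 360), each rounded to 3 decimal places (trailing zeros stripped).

Answer: 16.164 24.797 349

Derivation:
Executing turtle program step by step:
Start: pos=(-10,3), heading=90, pen down
FD 9: (-10,3) -> (-10,12) [heading=90, draw]
RT 180: heading 90 -> 270
LT 90: heading 270 -> 0
FD 12: (-10,12) -> (2,12) [heading=0, draw]
RT 124: heading 0 -> 236
RT 125: heading 236 -> 111
FD 18: (2,12) -> (-4.451,28.804) [heading=111, draw]
LT 238: heading 111 -> 349
FD 5: (-4.451,28.804) -> (0.458,27.85) [heading=349, draw]
FD 9: (0.458,27.85) -> (9.292,26.133) [heading=349, draw]
FD 7: (9.292,26.133) -> (16.164,24.797) [heading=349, draw]
Final: pos=(16.164,24.797), heading=349, 6 segment(s) drawn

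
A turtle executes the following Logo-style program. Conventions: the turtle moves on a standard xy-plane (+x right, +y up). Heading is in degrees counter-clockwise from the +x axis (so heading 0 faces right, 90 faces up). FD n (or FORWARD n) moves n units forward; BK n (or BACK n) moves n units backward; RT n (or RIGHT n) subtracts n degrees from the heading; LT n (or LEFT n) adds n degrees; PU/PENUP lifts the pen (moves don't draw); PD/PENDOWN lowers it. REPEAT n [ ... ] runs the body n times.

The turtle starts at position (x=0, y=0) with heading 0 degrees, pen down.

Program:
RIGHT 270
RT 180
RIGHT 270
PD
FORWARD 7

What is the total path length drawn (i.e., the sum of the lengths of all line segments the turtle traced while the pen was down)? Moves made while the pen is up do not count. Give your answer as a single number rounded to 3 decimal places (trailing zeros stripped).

Executing turtle program step by step:
Start: pos=(0,0), heading=0, pen down
RT 270: heading 0 -> 90
RT 180: heading 90 -> 270
RT 270: heading 270 -> 0
PD: pen down
FD 7: (0,0) -> (7,0) [heading=0, draw]
Final: pos=(7,0), heading=0, 1 segment(s) drawn

Segment lengths:
  seg 1: (0,0) -> (7,0), length = 7
Total = 7

Answer: 7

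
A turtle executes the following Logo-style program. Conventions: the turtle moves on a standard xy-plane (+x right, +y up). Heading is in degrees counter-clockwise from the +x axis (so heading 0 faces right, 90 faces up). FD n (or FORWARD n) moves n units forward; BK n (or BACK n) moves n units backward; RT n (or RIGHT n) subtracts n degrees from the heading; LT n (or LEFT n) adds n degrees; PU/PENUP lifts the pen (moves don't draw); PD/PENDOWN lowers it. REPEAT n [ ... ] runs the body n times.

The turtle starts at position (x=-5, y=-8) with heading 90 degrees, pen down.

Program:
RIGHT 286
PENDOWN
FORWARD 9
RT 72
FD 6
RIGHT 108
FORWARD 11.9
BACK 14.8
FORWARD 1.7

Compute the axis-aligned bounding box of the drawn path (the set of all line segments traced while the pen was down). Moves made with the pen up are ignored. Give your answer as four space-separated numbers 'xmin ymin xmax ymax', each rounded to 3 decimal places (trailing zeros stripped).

Executing turtle program step by step:
Start: pos=(-5,-8), heading=90, pen down
RT 286: heading 90 -> 164
PD: pen down
FD 9: (-5,-8) -> (-13.651,-5.519) [heading=164, draw]
RT 72: heading 164 -> 92
FD 6: (-13.651,-5.519) -> (-13.861,0.477) [heading=92, draw]
RT 108: heading 92 -> 344
FD 11.9: (-13.861,0.477) -> (-2.422,-2.803) [heading=344, draw]
BK 14.8: (-2.422,-2.803) -> (-16.648,1.276) [heading=344, draw]
FD 1.7: (-16.648,1.276) -> (-15.014,0.808) [heading=344, draw]
Final: pos=(-15.014,0.808), heading=344, 5 segment(s) drawn

Segment endpoints: x in {-16.648, -15.014, -13.861, -13.651, -5, -2.422}, y in {-8, -5.519, -2.803, 0.477, 0.808, 1.276}
xmin=-16.648, ymin=-8, xmax=-2.422, ymax=1.276

Answer: -16.648 -8 -2.422 1.276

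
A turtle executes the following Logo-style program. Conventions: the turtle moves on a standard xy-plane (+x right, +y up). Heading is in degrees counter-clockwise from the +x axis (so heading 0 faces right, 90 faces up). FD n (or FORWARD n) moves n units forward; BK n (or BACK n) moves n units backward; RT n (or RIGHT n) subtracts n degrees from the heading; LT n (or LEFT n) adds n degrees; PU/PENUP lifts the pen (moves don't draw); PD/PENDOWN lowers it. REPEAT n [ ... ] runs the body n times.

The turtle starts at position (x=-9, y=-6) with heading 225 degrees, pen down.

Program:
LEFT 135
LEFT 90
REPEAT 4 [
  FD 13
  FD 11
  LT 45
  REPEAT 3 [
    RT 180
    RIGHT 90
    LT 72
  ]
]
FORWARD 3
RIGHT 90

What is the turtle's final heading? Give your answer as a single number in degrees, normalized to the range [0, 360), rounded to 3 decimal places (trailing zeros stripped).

Answer: 324

Derivation:
Executing turtle program step by step:
Start: pos=(-9,-6), heading=225, pen down
LT 135: heading 225 -> 0
LT 90: heading 0 -> 90
REPEAT 4 [
  -- iteration 1/4 --
  FD 13: (-9,-6) -> (-9,7) [heading=90, draw]
  FD 11: (-9,7) -> (-9,18) [heading=90, draw]
  LT 45: heading 90 -> 135
  REPEAT 3 [
    -- iteration 1/3 --
    RT 180: heading 135 -> 315
    RT 90: heading 315 -> 225
    LT 72: heading 225 -> 297
    -- iteration 2/3 --
    RT 180: heading 297 -> 117
    RT 90: heading 117 -> 27
    LT 72: heading 27 -> 99
    -- iteration 3/3 --
    RT 180: heading 99 -> 279
    RT 90: heading 279 -> 189
    LT 72: heading 189 -> 261
  ]
  -- iteration 2/4 --
  FD 13: (-9,18) -> (-11.034,5.16) [heading=261, draw]
  FD 11: (-11.034,5.16) -> (-12.754,-5.705) [heading=261, draw]
  LT 45: heading 261 -> 306
  REPEAT 3 [
    -- iteration 1/3 --
    RT 180: heading 306 -> 126
    RT 90: heading 126 -> 36
    LT 72: heading 36 -> 108
    -- iteration 2/3 --
    RT 180: heading 108 -> 288
    RT 90: heading 288 -> 198
    LT 72: heading 198 -> 270
    -- iteration 3/3 --
    RT 180: heading 270 -> 90
    RT 90: heading 90 -> 0
    LT 72: heading 0 -> 72
  ]
  -- iteration 3/4 --
  FD 13: (-12.754,-5.705) -> (-8.737,6.659) [heading=72, draw]
  FD 11: (-8.737,6.659) -> (-5.338,17.121) [heading=72, draw]
  LT 45: heading 72 -> 117
  REPEAT 3 [
    -- iteration 1/3 --
    RT 180: heading 117 -> 297
    RT 90: heading 297 -> 207
    LT 72: heading 207 -> 279
    -- iteration 2/3 --
    RT 180: heading 279 -> 99
    RT 90: heading 99 -> 9
    LT 72: heading 9 -> 81
    -- iteration 3/3 --
    RT 180: heading 81 -> 261
    RT 90: heading 261 -> 171
    LT 72: heading 171 -> 243
  ]
  -- iteration 4/4 --
  FD 13: (-5.338,17.121) -> (-11.24,5.538) [heading=243, draw]
  FD 11: (-11.24,5.538) -> (-16.234,-4.263) [heading=243, draw]
  LT 45: heading 243 -> 288
  REPEAT 3 [
    -- iteration 1/3 --
    RT 180: heading 288 -> 108
    RT 90: heading 108 -> 18
    LT 72: heading 18 -> 90
    -- iteration 2/3 --
    RT 180: heading 90 -> 270
    RT 90: heading 270 -> 180
    LT 72: heading 180 -> 252
    -- iteration 3/3 --
    RT 180: heading 252 -> 72
    RT 90: heading 72 -> 342
    LT 72: heading 342 -> 54
  ]
]
FD 3: (-16.234,-4.263) -> (-14.47,-1.836) [heading=54, draw]
RT 90: heading 54 -> 324
Final: pos=(-14.47,-1.836), heading=324, 9 segment(s) drawn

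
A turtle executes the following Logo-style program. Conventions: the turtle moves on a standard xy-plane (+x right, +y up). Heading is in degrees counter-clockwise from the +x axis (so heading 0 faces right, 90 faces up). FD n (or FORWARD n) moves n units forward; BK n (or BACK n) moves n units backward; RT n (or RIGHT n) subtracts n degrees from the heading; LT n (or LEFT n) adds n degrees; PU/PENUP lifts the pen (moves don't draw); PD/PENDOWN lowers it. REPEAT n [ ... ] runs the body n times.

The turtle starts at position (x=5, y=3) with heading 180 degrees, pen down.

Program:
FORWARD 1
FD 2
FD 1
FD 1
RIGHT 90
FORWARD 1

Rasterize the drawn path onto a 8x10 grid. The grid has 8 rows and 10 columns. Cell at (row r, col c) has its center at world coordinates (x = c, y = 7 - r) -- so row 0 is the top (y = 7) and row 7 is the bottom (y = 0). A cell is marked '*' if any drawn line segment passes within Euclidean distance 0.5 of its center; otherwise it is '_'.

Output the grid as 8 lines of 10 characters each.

Segment 0: (5,3) -> (4,3)
Segment 1: (4,3) -> (2,3)
Segment 2: (2,3) -> (1,3)
Segment 3: (1,3) -> (0,3)
Segment 4: (0,3) -> (0,4)

Answer: __________
__________
__________
*_________
******____
__________
__________
__________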